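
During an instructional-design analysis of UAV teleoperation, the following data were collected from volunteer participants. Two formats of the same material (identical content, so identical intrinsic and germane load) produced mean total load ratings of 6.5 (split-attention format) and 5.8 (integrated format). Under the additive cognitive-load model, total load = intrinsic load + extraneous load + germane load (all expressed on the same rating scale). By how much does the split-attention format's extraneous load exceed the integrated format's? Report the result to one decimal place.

0.7

Intrinsic and germane load are equal across formats, so the difference in total load equals the difference in extraneous load.
Extraneous-load difference = 6.5 − 5.8 = 0.7.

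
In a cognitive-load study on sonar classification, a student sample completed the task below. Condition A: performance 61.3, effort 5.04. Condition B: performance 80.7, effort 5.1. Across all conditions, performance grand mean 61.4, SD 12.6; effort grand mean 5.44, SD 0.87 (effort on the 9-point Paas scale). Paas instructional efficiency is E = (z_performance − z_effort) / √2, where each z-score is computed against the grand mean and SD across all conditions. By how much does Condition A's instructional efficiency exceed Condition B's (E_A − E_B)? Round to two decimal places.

Condition A: z_P = (61.3 − 61.4)/12.6 = -0.0079; z_E = (5.04 − 5.44)/0.87 = -0.4598; E_A = (-0.0079 − (-0.4598))/√2 = 0.3195.
Condition B: z_P = (80.7 − 61.4)/12.6 = 1.5317; z_E = (5.1 − 5.44)/0.87 = -0.3908; E_B = (1.5317 − (-0.3908))/√2 = 1.3594.
E_A − E_B = 0.3195 − 1.3594 = -1.0399 ≈ -1.04.

-1.04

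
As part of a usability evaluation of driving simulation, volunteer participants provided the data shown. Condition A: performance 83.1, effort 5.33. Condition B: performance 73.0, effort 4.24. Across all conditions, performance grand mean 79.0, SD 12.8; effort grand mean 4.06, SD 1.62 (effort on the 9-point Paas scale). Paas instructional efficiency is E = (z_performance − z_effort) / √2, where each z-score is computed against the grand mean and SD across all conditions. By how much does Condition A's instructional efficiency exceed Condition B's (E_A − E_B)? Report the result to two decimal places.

Condition A: z_P = (83.1 − 79.0)/12.8 = 0.3203; z_E = (5.33 − 4.06)/1.62 = 0.7840; E_A = (0.3203 − 0.7840)/√2 = -0.3279.
Condition B: z_P = (73.0 − 79.0)/12.8 = -0.4688; z_E = (4.24 − 4.06)/1.62 = 0.1111; E_B = (-0.4688 − 0.1111)/√2 = -0.4101.
E_A − E_B = -0.3279 − (-0.4101) = 0.0822 ≈ 0.08.

0.08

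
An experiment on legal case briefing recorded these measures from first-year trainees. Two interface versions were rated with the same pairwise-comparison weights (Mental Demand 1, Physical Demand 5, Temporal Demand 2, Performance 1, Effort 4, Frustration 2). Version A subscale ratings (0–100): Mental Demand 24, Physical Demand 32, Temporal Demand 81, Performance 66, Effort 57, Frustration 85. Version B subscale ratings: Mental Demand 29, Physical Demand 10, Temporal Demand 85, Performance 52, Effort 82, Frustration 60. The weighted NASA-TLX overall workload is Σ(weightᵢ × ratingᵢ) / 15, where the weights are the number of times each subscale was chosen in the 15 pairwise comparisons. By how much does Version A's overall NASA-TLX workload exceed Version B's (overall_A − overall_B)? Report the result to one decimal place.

Version A weighted sum = 1·24 + 5·32 + 2·81 + 1·66 + 4·57 + 2·85 = 24 + 160 + 162 + 66 + 228 + 170 = 810; overall_A = 810/15 = 54.0000.
Version B weighted sum = 1·29 + 5·10 + 2·85 + 1·52 + 4·82 + 2·60 = 29 + 50 + 170 + 52 + 328 + 120 = 749; overall_B = 749/15 = 49.9333.
Difference = 54.0000 − 49.9333 = 4.0667 ≈ 4.1.

4.1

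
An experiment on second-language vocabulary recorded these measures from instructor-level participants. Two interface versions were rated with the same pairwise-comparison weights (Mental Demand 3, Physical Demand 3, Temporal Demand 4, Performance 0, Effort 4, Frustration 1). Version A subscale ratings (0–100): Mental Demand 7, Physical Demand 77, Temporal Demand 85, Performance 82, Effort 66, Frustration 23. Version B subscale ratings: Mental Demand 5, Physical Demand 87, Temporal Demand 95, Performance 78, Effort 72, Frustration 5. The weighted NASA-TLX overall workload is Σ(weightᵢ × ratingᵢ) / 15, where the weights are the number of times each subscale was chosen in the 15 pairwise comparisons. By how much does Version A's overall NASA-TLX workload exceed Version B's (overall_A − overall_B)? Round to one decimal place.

-4.7

Version A weighted sum = 3·7 + 3·77 + 4·85 + 0·82 + 4·66 + 1·23 = 21 + 231 + 340 + 0 + 264 + 23 = 879; overall_A = 879/15 = 58.6000.
Version B weighted sum = 3·5 + 3·87 + 4·95 + 0·78 + 4·72 + 1·5 = 15 + 261 + 380 + 0 + 288 + 5 = 949; overall_B = 949/15 = 63.2667.
Difference = 58.6000 − 63.2667 = -4.6667 ≈ -4.7.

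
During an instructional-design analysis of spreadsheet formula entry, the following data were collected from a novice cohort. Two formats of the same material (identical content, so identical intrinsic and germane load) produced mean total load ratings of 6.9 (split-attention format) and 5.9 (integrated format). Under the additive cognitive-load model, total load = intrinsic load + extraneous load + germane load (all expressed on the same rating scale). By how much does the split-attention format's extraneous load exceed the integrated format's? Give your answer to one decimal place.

Intrinsic and germane load are equal across formats, so the difference in total load equals the difference in extraneous load.
Extraneous-load difference = 6.9 − 5.9 = 1.0.

1.0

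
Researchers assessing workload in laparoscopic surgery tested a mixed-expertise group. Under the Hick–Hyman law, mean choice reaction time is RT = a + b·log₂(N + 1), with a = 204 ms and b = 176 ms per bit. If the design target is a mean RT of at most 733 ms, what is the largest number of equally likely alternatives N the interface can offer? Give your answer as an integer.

7

Set 204 + 176·log₂(N + 1) ≤ 733.
log₂(N + 1) ≤ (733 − 204) / 176 = 3.0057.
N + 1 ≤ 2^3.0057 = 8.0317.
N ≤ 7.0317, so the largest integer N is 7.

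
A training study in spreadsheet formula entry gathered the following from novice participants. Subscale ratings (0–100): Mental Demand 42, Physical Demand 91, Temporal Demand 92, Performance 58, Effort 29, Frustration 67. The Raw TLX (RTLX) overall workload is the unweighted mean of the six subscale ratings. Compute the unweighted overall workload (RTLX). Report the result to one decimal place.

Sum of ratings = 42 + 91 + 92 + 58 + 29 + 67 = 379.
RTLX = 379 / 6 = 63.1667 ≈ 63.2.

63.2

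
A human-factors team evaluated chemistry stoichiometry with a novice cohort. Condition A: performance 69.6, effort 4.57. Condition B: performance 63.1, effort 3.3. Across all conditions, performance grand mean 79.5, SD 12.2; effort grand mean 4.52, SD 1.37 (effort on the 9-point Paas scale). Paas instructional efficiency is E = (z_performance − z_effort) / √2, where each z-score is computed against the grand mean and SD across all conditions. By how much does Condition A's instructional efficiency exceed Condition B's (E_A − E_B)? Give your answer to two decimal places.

Condition A: z_P = (69.6 − 79.5)/12.2 = -0.8115; z_E = (4.57 − 4.52)/1.37 = 0.0365; E_A = (-0.8115 − 0.0365)/√2 = -0.5996.
Condition B: z_P = (63.1 − 79.5)/12.2 = -1.3443; z_E = (3.3 − 4.52)/1.37 = -0.8905; E_B = (-1.3443 − (-0.8905))/√2 = -0.3209.
E_A − E_B = -0.5996 − (-0.3209) = -0.2787 ≈ -0.28.

-0.28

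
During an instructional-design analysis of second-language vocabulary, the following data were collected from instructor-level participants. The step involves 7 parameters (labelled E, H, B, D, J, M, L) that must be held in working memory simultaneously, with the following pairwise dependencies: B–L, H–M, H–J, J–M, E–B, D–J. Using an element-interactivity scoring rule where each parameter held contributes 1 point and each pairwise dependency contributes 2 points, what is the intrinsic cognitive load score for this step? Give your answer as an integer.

19

Count of parameters held simultaneously: 7.
Count of pairwise dependencies listed: 6.
Element contribution: 7 × 1 = 7.
Interaction contribution: 6 × 2 = 12.
Intrinsic load = 7 + 12 = 19.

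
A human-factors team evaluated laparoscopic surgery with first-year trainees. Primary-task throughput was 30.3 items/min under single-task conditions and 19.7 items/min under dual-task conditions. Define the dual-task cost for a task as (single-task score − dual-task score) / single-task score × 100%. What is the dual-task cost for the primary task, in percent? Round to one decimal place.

35.0

Cost = (30.3 − 19.7) / 30.3 × 100%
     = 10.6000 / 30.3 × 100% = 34.9835%.
≈ 35.0%.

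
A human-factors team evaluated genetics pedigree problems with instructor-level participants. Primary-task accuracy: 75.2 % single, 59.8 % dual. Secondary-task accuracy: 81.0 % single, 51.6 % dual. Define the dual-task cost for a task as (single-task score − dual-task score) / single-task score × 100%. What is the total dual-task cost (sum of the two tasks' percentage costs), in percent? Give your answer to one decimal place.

56.8

Primary cost = (75.2 − 59.8) / 75.2 × 100% = 20.4787%.
Secondary cost = (81.0 − 51.6) / 81.0 × 100% = 36.2963%.
Total = 20.4787% + 36.2963% = 56.7750% ≈ 56.8%.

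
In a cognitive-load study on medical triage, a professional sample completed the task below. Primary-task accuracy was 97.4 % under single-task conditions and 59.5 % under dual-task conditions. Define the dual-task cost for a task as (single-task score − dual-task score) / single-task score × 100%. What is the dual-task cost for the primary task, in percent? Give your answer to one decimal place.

38.9

Cost = (97.4 − 59.5) / 97.4 × 100%
     = 37.9000 / 97.4 × 100% = 38.9117%.
≈ 38.9%.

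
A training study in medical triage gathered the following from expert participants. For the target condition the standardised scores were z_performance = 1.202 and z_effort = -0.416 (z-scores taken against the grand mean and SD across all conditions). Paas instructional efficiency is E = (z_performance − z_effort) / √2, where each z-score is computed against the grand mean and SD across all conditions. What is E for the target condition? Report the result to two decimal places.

1.14

z_P − z_E = 1.202 − (-0.416) = 1.6180.
E = 1.6180 / √2 = 1.6180 / 1.41421 = 1.1441 ≈ 1.14.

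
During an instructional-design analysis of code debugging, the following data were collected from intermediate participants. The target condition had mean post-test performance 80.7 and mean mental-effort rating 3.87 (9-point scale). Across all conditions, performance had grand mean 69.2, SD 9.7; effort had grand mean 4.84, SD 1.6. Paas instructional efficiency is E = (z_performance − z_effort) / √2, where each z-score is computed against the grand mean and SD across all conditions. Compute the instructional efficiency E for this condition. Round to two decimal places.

1.27

z_performance = (80.7 − 69.2) / 9.7 = 11.5000 / 9.7 = 1.1856.
z_effort = (3.87 − 4.84) / 1.6 = -0.9700 / 1.6 = -0.6062.
z_P − z_E = 1.1856 − (-0.6062) = 1.7918.
E = 1.7918 / √2 = 1.7918 / 1.41421 = 1.2670 ≈ 1.27.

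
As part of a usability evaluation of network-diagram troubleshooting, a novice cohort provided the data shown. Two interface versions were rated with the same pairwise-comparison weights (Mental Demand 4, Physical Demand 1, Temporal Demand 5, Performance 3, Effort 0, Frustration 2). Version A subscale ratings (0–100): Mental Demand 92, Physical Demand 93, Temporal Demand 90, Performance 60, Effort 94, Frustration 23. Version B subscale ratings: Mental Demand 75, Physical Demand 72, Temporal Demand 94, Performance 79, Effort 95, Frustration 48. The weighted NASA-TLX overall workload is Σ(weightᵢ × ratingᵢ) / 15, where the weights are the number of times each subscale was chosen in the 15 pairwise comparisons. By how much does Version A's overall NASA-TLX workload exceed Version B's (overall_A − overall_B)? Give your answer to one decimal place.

Version A weighted sum = 4·92 + 1·93 + 5·90 + 3·60 + 0·94 + 2·23 = 368 + 93 + 450 + 180 + 0 + 46 = 1137; overall_A = 1137/15 = 75.8000.
Version B weighted sum = 4·75 + 1·72 + 5·94 + 3·79 + 0·95 + 2·48 = 300 + 72 + 470 + 237 + 0 + 96 = 1175; overall_B = 1175/15 = 78.3333.
Difference = 75.8000 − 78.3333 = -2.5333 ≈ -2.5.

-2.5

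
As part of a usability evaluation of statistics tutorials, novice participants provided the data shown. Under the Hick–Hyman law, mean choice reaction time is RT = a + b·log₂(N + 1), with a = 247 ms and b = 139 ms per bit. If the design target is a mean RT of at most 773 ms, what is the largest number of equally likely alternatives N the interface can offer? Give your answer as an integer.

12

Set 247 + 139·log₂(N + 1) ≤ 773.
log₂(N + 1) ≤ (773 − 247) / 139 = 3.7842.
N + 1 ≤ 2^3.7842 = 13.7771.
N ≤ 12.7771, so the largest integer N is 12.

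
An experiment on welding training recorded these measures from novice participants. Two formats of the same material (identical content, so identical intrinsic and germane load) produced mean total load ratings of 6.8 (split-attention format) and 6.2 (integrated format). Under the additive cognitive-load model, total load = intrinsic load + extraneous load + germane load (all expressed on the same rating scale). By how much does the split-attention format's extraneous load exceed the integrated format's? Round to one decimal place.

0.6

Intrinsic and germane load are equal across formats, so the difference in total load equals the difference in extraneous load.
Extraneous-load difference = 6.8 − 6.2 = 0.6.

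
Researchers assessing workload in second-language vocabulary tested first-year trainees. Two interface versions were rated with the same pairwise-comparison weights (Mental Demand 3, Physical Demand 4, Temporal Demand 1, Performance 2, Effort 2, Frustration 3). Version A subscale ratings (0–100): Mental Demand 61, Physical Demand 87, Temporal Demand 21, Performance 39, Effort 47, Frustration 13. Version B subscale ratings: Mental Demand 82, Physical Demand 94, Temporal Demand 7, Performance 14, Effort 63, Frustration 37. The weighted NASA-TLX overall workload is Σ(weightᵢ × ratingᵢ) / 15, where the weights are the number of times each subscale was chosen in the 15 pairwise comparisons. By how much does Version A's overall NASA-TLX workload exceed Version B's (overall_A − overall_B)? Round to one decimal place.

Version A weighted sum = 3·61 + 4·87 + 1·21 + 2·39 + 2·47 + 3·13 = 183 + 348 + 21 + 78 + 94 + 39 = 763; overall_A = 763/15 = 50.8667.
Version B weighted sum = 3·82 + 4·94 + 1·7 + 2·14 + 2·63 + 3·37 = 246 + 376 + 7 + 28 + 126 + 111 = 894; overall_B = 894/15 = 59.6000.
Difference = 50.8667 − 59.6000 = -8.7333 ≈ -8.7.

-8.7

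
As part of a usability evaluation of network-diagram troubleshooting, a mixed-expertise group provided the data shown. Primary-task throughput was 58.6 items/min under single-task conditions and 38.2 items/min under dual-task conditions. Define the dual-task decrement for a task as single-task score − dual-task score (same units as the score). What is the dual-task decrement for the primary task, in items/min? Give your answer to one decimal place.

20.4

Decrement = 58.6 − 38.2 = 20.4000 items/min ≈ 20.4 items/min.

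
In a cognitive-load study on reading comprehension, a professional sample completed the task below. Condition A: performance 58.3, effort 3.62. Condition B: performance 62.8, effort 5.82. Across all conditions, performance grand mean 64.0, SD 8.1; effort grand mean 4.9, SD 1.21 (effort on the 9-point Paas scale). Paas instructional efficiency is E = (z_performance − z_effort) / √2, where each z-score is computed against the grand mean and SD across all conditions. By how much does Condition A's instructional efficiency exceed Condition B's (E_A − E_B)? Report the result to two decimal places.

0.89

Condition A: z_P = (58.3 − 64.0)/8.1 = -0.7037; z_E = (3.62 − 4.9)/1.21 = -1.0579; E_A = (-0.7037 − (-1.0579))/√2 = 0.2505.
Condition B: z_P = (62.8 − 64.0)/8.1 = -0.1481; z_E = (5.82 − 4.9)/1.21 = 0.7603; E_B = (-0.1481 − 0.7603)/√2 = -0.6423.
E_A − E_B = 0.2505 − (-0.6423) = 0.8928 ≈ 0.89.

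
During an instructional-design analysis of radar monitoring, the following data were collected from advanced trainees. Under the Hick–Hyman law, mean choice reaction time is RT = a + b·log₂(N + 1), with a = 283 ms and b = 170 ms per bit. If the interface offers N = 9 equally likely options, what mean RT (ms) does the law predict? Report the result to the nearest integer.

848

log₂(9 + 1) = log₂(10) = 3.3219.
RT = 283 + 170 × 3.3219 = 283 + 564.7230 = 847.7230 ms.
≈ 848 ms.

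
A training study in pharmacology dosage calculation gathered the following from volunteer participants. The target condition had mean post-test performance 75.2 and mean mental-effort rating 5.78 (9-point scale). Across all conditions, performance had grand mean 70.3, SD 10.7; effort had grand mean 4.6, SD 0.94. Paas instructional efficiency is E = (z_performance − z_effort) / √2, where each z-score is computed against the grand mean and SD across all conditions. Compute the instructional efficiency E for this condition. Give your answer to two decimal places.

z_performance = (75.2 − 70.3) / 10.7 = 4.9000 / 10.7 = 0.4579.
z_effort = (5.78 − 4.6) / 0.94 = 1.1800 / 0.94 = 1.2553.
z_P − z_E = 0.4579 − 1.2553 = -0.7974.
E = -0.7974 / √2 = -0.7974 / 1.41421 = -0.5638 ≈ -0.56.

-0.56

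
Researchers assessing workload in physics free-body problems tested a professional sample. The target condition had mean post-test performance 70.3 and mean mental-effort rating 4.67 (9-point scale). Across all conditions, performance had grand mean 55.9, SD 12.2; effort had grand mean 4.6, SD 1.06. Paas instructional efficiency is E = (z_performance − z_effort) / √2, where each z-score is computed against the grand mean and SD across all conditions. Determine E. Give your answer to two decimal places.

0.79

z_performance = (70.3 − 55.9) / 12.2 = 14.4000 / 12.2 = 1.1803.
z_effort = (4.67 − 4.6) / 1.06 = 0.0700 / 1.06 = 0.0660.
z_P − z_E = 1.1803 − 0.0660 = 1.1143.
E = 1.1143 / √2 = 1.1143 / 1.41421 = 0.7879 ≈ 0.79.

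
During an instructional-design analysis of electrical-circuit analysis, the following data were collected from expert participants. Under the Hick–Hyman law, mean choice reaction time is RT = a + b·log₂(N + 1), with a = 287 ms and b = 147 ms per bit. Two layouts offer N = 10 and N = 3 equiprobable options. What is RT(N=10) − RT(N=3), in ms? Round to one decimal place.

RT(10) = 287 + 147·log₂(11) = 287 + 147·3.4594 = 795.5318 ms.
RT(3) = 287 + 147·log₂(4) = 287 + 147·2.0000 = 581.0000 ms.
Difference = 795.5318 − 581.0000 = 214.5318 ≈ 214.5 ms.

214.5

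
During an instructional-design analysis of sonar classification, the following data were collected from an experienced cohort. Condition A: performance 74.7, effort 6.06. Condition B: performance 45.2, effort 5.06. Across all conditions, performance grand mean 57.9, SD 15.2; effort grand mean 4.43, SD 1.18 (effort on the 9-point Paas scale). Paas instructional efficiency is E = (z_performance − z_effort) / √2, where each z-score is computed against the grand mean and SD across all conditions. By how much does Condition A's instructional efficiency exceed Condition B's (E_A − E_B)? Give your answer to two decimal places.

0.77

Condition A: z_P = (74.7 − 57.9)/15.2 = 1.1053; z_E = (6.06 − 4.43)/1.18 = 1.3814; E_A = (1.1053 − 1.3814)/√2 = -0.1952.
Condition B: z_P = (45.2 − 57.9)/15.2 = -0.8355; z_E = (5.06 − 4.43)/1.18 = 0.5339; E_B = (-0.8355 − 0.5339)/√2 = -0.9683.
E_A − E_B = -0.1952 − (-0.9683) = 0.7731 ≈ 0.77.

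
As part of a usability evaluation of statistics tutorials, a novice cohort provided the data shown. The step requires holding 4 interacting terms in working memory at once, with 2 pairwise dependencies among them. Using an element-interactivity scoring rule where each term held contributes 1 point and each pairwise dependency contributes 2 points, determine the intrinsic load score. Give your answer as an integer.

Element contribution: 4 × 1 = 4.
Interaction contribution: 2 × 2 = 4.
Intrinsic load = 4 + 4 = 8.

8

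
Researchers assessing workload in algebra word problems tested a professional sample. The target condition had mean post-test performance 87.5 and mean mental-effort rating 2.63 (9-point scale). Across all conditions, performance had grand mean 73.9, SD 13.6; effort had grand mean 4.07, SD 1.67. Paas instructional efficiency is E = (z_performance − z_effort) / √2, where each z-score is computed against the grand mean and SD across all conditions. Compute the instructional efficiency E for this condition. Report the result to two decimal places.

1.32

z_performance = (87.5 − 73.9) / 13.6 = 13.6000 / 13.6 = 1.0000.
z_effort = (2.63 − 4.07) / 1.67 = -1.4400 / 1.67 = -0.8623.
z_P − z_E = 1.0000 − (-0.8623) = 1.8623.
E = 1.8623 / √2 = 1.8623 / 1.41421 = 1.3168 ≈ 1.32.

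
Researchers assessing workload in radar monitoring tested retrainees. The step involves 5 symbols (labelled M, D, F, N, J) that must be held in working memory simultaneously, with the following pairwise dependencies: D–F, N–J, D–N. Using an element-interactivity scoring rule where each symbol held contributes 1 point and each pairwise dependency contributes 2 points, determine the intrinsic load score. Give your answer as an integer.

Count of symbols held simultaneously: 5.
Count of pairwise dependencies listed: 3.
Element contribution: 5 × 1 = 5.
Interaction contribution: 3 × 2 = 6.
Intrinsic load = 5 + 6 = 11.

11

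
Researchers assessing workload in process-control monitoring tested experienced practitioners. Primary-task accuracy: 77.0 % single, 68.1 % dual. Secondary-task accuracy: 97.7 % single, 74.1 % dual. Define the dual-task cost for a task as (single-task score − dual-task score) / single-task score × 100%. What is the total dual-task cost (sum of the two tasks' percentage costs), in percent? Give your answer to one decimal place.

35.7

Primary cost = (77.0 − 68.1) / 77.0 × 100% = 11.5584%.
Secondary cost = (97.7 − 74.1) / 97.7 × 100% = 24.1556%.
Total = 11.5584% + 24.1556% = 35.7140% ≈ 35.7%.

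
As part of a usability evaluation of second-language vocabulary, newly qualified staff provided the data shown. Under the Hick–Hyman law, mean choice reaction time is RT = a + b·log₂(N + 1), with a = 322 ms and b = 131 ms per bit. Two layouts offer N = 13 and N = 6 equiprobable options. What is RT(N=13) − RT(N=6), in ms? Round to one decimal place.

RT(13) = 322 + 131·log₂(14) = 322 + 131·3.8074 = 820.7694 ms.
RT(6) = 322 + 131·log₂(7) = 322 + 131·2.8074 = 689.7694 ms.
Difference = 820.7694 − 689.7694 = 131.0000 ≈ 131.0 ms.

131.0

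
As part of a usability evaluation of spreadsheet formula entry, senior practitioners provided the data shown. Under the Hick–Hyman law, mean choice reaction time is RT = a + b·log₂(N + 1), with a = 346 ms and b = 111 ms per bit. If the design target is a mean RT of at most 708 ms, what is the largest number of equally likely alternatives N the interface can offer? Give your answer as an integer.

8

Set 346 + 111·log₂(N + 1) ≤ 708.
log₂(N + 1) ≤ (708 − 346) / 111 = 3.2613.
N + 1 ≤ 2^3.2613 = 9.5885.
N ≤ 8.5885, so the largest integer N is 8.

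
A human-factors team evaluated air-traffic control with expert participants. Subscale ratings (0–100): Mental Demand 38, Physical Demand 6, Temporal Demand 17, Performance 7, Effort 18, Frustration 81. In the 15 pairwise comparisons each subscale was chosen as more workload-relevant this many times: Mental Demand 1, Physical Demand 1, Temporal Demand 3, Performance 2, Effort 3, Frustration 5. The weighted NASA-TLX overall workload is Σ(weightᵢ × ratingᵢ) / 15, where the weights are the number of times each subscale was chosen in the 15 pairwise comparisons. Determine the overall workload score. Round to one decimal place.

The tallies are the weights (they sum to 15).
Weighted sum = 1·38 + 1·6 + 3·17 + 2·7 + 3·18 + 5·81
            = 38 + 6 + 51 + 14 + 54 + 405 = 568.
Overall workload = 568 / 15 = 37.8667 ≈ 37.9.

37.9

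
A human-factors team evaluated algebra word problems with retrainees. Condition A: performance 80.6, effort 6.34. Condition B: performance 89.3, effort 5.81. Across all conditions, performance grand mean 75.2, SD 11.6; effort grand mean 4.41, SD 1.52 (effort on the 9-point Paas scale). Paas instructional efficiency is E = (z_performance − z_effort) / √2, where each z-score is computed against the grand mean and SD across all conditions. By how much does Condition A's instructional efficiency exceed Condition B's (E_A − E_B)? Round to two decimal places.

Condition A: z_P = (80.6 − 75.2)/11.6 = 0.4655; z_E = (6.34 − 4.41)/1.52 = 1.2697; E_A = (0.4655 − 1.2697)/√2 = -0.5687.
Condition B: z_P = (89.3 − 75.2)/11.6 = 1.2155; z_E = (5.81 − 4.41)/1.52 = 0.9211; E_B = (1.2155 − 0.9211)/√2 = 0.2082.
E_A − E_B = -0.5687 − 0.2082 = -0.7769 ≈ -0.78.

-0.78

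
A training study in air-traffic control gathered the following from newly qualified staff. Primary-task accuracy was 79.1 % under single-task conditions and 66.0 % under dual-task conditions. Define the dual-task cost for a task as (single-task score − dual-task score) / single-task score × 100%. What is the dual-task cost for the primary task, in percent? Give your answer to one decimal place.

Cost = (79.1 − 66.0) / 79.1 × 100%
     = 13.1000 / 79.1 × 100% = 16.5613%.
≈ 16.6%.

16.6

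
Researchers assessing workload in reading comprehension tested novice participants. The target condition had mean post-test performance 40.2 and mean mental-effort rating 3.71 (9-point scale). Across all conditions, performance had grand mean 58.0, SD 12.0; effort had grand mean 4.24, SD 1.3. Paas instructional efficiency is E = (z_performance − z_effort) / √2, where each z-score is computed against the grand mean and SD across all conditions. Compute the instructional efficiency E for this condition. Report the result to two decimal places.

-0.76

z_performance = (40.2 − 58.0) / 12.0 = -17.8000 / 12.0 = -1.4833.
z_effort = (3.71 − 4.24) / 1.3 = -0.5300 / 1.3 = -0.4077.
z_P − z_E = -1.4833 − (-0.4077) = -1.0756.
E = -1.0756 / √2 = -1.0756 / 1.41421 = -0.7606 ≈ -0.76.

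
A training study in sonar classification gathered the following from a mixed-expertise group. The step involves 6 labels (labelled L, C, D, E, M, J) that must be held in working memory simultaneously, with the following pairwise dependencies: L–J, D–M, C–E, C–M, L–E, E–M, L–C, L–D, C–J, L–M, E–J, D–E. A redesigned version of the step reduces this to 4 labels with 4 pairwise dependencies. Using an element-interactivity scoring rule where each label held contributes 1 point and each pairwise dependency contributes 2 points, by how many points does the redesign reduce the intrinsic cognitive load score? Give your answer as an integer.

18

Original: 6 × 1 + 12 × 2 = 6 + 24 = 30.
Redesigned: 4 × 1 + 4 × 2 = 4 + 8 = 12.
Reduction = 30 − 12 = 18.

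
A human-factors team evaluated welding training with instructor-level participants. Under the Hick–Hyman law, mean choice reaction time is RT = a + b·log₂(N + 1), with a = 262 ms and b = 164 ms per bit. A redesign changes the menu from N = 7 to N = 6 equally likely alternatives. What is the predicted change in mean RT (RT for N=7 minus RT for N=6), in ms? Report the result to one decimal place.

RT(7) = 262 + 164·log₂(8) = 262 + 164·3.0000 = 754.0000 ms.
RT(6) = 262 + 164·log₂(7) = 262 + 164·2.8074 = 722.4136 ms.
Difference = 754.0000 − 722.4136 = 31.5864 ≈ 31.6 ms.

31.6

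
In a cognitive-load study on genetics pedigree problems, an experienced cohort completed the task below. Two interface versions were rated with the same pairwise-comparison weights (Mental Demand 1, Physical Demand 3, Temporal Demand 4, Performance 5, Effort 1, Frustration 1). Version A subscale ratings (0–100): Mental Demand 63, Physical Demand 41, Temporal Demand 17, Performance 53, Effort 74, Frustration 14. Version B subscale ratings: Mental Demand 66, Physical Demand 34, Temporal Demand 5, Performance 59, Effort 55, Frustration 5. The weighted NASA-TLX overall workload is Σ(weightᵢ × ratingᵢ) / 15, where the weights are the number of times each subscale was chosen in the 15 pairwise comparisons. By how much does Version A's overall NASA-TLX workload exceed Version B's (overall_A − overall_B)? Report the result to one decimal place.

4.3

Version A weighted sum = 1·63 + 3·41 + 4·17 + 5·53 + 1·74 + 1·14 = 63 + 123 + 68 + 265 + 74 + 14 = 607; overall_A = 607/15 = 40.4667.
Version B weighted sum = 1·66 + 3·34 + 4·5 + 5·59 + 1·55 + 1·5 = 66 + 102 + 20 + 295 + 55 + 5 = 543; overall_B = 543/15 = 36.2000.
Difference = 40.4667 − 36.2000 = 4.2667 ≈ 4.3.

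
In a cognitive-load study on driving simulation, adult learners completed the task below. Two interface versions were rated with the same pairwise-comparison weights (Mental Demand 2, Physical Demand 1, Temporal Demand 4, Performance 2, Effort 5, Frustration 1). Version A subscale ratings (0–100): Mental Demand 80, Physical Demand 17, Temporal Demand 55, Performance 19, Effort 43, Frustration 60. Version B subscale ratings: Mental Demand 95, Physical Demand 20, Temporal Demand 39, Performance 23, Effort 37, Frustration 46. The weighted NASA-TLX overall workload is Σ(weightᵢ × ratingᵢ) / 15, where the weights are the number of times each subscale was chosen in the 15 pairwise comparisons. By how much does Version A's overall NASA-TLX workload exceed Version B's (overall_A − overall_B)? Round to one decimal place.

4.5

Version A weighted sum = 2·80 + 1·17 + 4·55 + 2·19 + 5·43 + 1·60 = 160 + 17 + 220 + 38 + 215 + 60 = 710; overall_A = 710/15 = 47.3333.
Version B weighted sum = 2·95 + 1·20 + 4·39 + 2·23 + 5·37 + 1·46 = 190 + 20 + 156 + 46 + 185 + 46 = 643; overall_B = 643/15 = 42.8667.
Difference = 47.3333 − 42.8667 = 4.4666 ≈ 4.5.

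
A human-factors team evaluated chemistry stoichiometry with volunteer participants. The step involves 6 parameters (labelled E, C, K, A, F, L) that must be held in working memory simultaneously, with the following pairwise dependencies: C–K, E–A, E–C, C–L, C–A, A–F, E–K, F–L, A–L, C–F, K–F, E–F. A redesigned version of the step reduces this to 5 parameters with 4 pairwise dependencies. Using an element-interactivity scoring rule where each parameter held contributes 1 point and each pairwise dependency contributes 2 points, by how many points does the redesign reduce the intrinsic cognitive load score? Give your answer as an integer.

17

Original: 6 × 1 + 12 × 2 = 6 + 24 = 30.
Redesigned: 5 × 1 + 4 × 2 = 5 + 8 = 13.
Reduction = 30 − 13 = 17.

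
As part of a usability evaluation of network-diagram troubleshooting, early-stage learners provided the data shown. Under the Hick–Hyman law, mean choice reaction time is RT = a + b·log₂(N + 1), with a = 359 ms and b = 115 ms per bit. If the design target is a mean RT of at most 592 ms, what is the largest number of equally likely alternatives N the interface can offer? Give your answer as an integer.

Set 359 + 115·log₂(N + 1) ≤ 592.
log₂(N + 1) ≤ (592 − 359) / 115 = 2.0261.
N + 1 ≤ 2^2.0261 = 4.0730.
N ≤ 3.0730, so the largest integer N is 3.

3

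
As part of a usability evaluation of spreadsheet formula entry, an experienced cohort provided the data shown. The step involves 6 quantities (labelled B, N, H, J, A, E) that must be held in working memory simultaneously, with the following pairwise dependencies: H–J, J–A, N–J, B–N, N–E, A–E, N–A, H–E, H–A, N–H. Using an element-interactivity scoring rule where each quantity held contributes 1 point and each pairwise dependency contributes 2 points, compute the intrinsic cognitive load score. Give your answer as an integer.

Count of quantities held simultaneously: 6.
Count of pairwise dependencies listed: 10.
Element contribution: 6 × 1 = 6.
Interaction contribution: 10 × 2 = 20.
Intrinsic load = 6 + 20 = 26.

26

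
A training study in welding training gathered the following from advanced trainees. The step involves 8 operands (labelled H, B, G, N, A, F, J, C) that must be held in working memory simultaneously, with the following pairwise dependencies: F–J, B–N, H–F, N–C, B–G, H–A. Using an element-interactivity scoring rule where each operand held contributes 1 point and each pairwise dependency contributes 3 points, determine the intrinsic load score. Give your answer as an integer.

26

Count of operands held simultaneously: 8.
Count of pairwise dependencies listed: 6.
Element contribution: 8 × 1 = 8.
Interaction contribution: 6 × 3 = 18.
Intrinsic load = 8 + 18 = 26.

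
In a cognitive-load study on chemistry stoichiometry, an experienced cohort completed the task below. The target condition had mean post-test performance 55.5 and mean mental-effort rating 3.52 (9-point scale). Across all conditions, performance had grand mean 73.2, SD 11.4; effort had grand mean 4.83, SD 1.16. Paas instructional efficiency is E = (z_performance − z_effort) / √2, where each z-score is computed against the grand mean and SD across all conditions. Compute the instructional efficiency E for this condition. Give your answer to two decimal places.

-0.30

z_performance = (55.5 − 73.2) / 11.4 = -17.7000 / 11.4 = -1.5526.
z_effort = (3.52 − 4.83) / 1.16 = -1.3100 / 1.16 = -1.1293.
z_P − z_E = -1.5526 − (-1.1293) = -0.4233.
E = -0.4233 / √2 = -0.4233 / 1.41421 = -0.2993 ≈ -0.30.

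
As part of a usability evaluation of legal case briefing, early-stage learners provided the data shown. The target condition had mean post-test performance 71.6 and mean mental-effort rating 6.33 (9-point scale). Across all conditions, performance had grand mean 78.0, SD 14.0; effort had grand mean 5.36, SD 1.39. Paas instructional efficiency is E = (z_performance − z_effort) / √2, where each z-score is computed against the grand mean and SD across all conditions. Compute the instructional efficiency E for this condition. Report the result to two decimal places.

-0.82

z_performance = (71.6 − 78.0) / 14.0 = -6.4000 / 14.0 = -0.4571.
z_effort = (6.33 − 5.36) / 1.39 = 0.9700 / 1.39 = 0.6978.
z_P − z_E = -0.4571 − 0.6978 = -1.1549.
E = -1.1549 / √2 = -1.1549 / 1.41421 = -0.8166 ≈ -0.82.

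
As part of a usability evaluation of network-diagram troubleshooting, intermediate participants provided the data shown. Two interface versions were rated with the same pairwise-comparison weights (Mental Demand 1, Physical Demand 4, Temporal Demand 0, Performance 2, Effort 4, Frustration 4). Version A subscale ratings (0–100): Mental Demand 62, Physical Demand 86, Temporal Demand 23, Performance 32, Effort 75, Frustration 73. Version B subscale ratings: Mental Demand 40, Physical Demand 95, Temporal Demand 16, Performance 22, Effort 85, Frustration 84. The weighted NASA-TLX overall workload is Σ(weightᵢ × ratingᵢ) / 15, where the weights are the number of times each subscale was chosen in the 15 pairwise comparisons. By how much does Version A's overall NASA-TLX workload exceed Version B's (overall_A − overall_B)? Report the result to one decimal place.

Version A weighted sum = 1·62 + 4·86 + 0·23 + 2·32 + 4·75 + 4·73 = 62 + 344 + 0 + 64 + 300 + 292 = 1062; overall_A = 1062/15 = 70.8000.
Version B weighted sum = 1·40 + 4·95 + 0·16 + 2·22 + 4·85 + 4·84 = 40 + 380 + 0 + 44 + 340 + 336 = 1140; overall_B = 1140/15 = 76.0000.
Difference = 70.8000 − 76.0000 = -5.2000 ≈ -5.2.

-5.2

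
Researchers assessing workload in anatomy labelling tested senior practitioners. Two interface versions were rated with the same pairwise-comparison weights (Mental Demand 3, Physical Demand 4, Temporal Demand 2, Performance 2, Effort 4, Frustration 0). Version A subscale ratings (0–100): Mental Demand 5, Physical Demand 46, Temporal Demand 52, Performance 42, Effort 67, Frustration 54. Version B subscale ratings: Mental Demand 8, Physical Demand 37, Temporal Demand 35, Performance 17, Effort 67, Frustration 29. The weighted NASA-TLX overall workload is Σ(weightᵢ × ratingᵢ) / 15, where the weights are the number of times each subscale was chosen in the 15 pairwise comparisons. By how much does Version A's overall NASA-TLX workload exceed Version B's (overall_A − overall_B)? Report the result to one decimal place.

7.4

Version A weighted sum = 3·5 + 4·46 + 2·52 + 2·42 + 4·67 + 0·54 = 15 + 184 + 104 + 84 + 268 + 0 = 655; overall_A = 655/15 = 43.6667.
Version B weighted sum = 3·8 + 4·37 + 2·35 + 2·17 + 4·67 + 0·29 = 24 + 148 + 70 + 34 + 268 + 0 = 544; overall_B = 544/15 = 36.2667.
Difference = 43.6667 − 36.2667 = 7.4000 ≈ 7.4.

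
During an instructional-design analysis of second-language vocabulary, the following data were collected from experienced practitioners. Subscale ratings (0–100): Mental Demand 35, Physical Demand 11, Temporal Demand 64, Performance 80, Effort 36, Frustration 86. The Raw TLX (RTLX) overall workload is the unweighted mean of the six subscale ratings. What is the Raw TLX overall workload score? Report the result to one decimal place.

Sum of ratings = 35 + 11 + 64 + 80 + 36 + 86 = 312.
RTLX = 312 / 6 = 52.0000 ≈ 52.0.

52.0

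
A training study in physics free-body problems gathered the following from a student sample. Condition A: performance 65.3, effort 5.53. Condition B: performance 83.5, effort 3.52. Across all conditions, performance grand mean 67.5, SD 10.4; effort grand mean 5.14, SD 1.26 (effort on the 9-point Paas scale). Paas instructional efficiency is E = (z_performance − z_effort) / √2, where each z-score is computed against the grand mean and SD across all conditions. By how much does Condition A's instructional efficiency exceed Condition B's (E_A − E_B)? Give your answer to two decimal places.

-2.37

Condition A: z_P = (65.3 − 67.5)/10.4 = -0.2115; z_E = (5.53 − 5.14)/1.26 = 0.3095; E_A = (-0.2115 − 0.3095)/√2 = -0.3684.
Condition B: z_P = (83.5 − 67.5)/10.4 = 1.5385; z_E = (3.52 − 5.14)/1.26 = -1.2857; E_B = (1.5385 − (-1.2857))/√2 = 1.9970.
E_A − E_B = -0.3684 − 1.9970 = -2.3654 ≈ -2.37.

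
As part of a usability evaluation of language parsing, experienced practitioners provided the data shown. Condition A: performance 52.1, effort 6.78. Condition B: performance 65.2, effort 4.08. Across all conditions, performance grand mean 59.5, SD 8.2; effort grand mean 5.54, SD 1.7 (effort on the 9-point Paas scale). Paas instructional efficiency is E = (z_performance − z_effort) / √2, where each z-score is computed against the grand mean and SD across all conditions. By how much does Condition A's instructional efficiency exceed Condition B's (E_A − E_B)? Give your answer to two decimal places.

-2.25

Condition A: z_P = (52.1 − 59.5)/8.2 = -0.9024; z_E = (6.78 − 5.54)/1.7 = 0.7294; E_A = (-0.9024 − 0.7294)/√2 = -1.1539.
Condition B: z_P = (65.2 − 59.5)/8.2 = 0.6951; z_E = (4.08 − 5.54)/1.7 = -0.8588; E_B = (0.6951 − (-0.8588))/√2 = 1.0988.
E_A − E_B = -1.1539 − 1.0988 = -2.2527 ≈ -2.25.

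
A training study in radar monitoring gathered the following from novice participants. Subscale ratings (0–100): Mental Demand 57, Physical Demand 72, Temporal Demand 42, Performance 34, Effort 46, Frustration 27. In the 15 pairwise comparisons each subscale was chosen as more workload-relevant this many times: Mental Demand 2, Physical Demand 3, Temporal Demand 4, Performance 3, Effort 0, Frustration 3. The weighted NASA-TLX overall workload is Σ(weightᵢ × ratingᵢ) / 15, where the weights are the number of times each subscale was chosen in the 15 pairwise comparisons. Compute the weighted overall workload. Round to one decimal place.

45.4

The tallies are the weights (they sum to 15).
Weighted sum = 2·57 + 3·72 + 4·42 + 3·34 + 0·46 + 3·27
            = 114 + 216 + 168 + 102 + 0 + 81 = 681.
Overall workload = 681 / 15 = 45.4000 ≈ 45.4.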